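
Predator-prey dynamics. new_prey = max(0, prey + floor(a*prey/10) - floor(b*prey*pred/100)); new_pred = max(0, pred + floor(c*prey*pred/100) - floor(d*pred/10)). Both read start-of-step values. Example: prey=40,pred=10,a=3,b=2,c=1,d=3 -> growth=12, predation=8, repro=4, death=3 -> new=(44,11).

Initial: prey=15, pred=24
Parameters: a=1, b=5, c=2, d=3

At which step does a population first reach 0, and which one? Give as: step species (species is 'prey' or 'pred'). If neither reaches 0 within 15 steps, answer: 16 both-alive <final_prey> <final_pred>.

Answer: 1 prey

Derivation:
Step 1: prey: 15+1-18=0; pred: 24+7-7=24
First extinction: prey at step 1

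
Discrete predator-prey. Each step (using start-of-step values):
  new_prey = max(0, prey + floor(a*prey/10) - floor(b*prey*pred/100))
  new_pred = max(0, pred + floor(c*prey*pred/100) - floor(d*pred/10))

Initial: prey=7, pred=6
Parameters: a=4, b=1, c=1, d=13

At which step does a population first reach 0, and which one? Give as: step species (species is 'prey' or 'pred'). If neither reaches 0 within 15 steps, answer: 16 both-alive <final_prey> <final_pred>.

Step 1: prey: 7+2-0=9; pred: 6+0-7=0
First extinction: pred at step 1

Answer: 1 pred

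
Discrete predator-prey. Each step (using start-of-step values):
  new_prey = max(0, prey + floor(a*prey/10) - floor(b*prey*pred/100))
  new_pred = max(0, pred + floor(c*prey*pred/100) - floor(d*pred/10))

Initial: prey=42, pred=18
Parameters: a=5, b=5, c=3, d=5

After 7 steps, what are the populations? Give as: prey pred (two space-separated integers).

Answer: 0 2

Derivation:
Step 1: prey: 42+21-37=26; pred: 18+22-9=31
Step 2: prey: 26+13-40=0; pred: 31+24-15=40
Step 3: prey: 0+0-0=0; pred: 40+0-20=20
Step 4: prey: 0+0-0=0; pred: 20+0-10=10
Step 5: prey: 0+0-0=0; pred: 10+0-5=5
Step 6: prey: 0+0-0=0; pred: 5+0-2=3
Step 7: prey: 0+0-0=0; pred: 3+0-1=2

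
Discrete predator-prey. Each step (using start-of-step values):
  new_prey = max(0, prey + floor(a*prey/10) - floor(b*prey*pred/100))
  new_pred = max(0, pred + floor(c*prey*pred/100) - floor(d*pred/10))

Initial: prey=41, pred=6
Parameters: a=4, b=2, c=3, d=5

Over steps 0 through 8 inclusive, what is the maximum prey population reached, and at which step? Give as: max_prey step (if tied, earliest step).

Answer: 64 2

Derivation:
Step 1: prey: 41+16-4=53; pred: 6+7-3=10
Step 2: prey: 53+21-10=64; pred: 10+15-5=20
Step 3: prey: 64+25-25=64; pred: 20+38-10=48
Step 4: prey: 64+25-61=28; pred: 48+92-24=116
Step 5: prey: 28+11-64=0; pred: 116+97-58=155
Step 6: prey: 0+0-0=0; pred: 155+0-77=78
Step 7: prey: 0+0-0=0; pred: 78+0-39=39
Step 8: prey: 0+0-0=0; pred: 39+0-19=20
Max prey = 64 at step 2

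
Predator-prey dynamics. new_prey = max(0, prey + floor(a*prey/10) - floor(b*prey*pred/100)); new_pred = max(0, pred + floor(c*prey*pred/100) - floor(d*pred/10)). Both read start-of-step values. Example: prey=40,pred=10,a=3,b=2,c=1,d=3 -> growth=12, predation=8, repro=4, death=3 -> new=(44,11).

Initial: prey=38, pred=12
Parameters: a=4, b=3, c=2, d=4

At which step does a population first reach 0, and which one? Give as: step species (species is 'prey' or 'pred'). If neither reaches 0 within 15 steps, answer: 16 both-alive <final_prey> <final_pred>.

Step 1: prey: 38+15-13=40; pred: 12+9-4=17
Step 2: prey: 40+16-20=36; pred: 17+13-6=24
Step 3: prey: 36+14-25=25; pred: 24+17-9=32
Step 4: prey: 25+10-24=11; pred: 32+16-12=36
Step 5: prey: 11+4-11=4; pred: 36+7-14=29
Step 6: prey: 4+1-3=2; pred: 29+2-11=20
Step 7: prey: 2+0-1=1; pred: 20+0-8=12
Step 8: prey: 1+0-0=1; pred: 12+0-4=8
Step 9: prey: 1+0-0=1; pred: 8+0-3=5
Step 10: prey: 1+0-0=1; pred: 5+0-2=3
Step 11: prey: 1+0-0=1; pred: 3+0-1=2
Step 12: prey: 1+0-0=1; pred: 2+0-0=2
Steps 13-15: state stable at prey=1, pred=2 (no change)
No extinction within 15 steps

Answer: 16 both-alive 1 2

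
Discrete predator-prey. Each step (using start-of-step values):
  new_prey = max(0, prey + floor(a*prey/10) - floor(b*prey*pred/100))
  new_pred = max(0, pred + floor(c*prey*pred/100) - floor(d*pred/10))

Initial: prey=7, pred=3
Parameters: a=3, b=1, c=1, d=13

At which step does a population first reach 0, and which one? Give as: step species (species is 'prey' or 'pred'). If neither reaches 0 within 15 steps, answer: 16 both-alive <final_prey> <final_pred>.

Step 1: prey: 7+2-0=9; pred: 3+0-3=0
First extinction: pred at step 1

Answer: 1 pred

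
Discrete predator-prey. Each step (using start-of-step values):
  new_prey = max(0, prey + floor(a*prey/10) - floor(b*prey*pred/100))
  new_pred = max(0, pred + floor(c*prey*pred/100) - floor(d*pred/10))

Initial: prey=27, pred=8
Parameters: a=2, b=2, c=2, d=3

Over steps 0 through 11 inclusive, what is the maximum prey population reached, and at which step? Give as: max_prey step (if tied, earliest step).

Answer: 28 1

Derivation:
Step 1: prey: 27+5-4=28; pred: 8+4-2=10
Step 2: prey: 28+5-5=28; pred: 10+5-3=12
Step 3: prey: 28+5-6=27; pred: 12+6-3=15
Step 4: prey: 27+5-8=24; pred: 15+8-4=19
Step 5: prey: 24+4-9=19; pred: 19+9-5=23
Step 6: prey: 19+3-8=14; pred: 23+8-6=25
Step 7: prey: 14+2-7=9; pred: 25+7-7=25
Step 8: prey: 9+1-4=6; pred: 25+4-7=22
Step 9: prey: 6+1-2=5; pred: 22+2-6=18
Step 10: prey: 5+1-1=5; pred: 18+1-5=14
Step 11: prey: 5+1-1=5; pred: 14+1-4=11
Max prey = 28 at step 1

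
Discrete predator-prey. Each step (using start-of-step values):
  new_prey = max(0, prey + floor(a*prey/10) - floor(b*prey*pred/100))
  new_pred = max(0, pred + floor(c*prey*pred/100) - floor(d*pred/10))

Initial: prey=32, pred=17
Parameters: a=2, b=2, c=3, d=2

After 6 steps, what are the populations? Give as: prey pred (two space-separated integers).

Answer: 0 39

Derivation:
Step 1: prey: 32+6-10=28; pred: 17+16-3=30
Step 2: prey: 28+5-16=17; pred: 30+25-6=49
Step 3: prey: 17+3-16=4; pred: 49+24-9=64
Step 4: prey: 4+0-5=0; pred: 64+7-12=59
Step 5: prey: 0+0-0=0; pred: 59+0-11=48
Step 6: prey: 0+0-0=0; pred: 48+0-9=39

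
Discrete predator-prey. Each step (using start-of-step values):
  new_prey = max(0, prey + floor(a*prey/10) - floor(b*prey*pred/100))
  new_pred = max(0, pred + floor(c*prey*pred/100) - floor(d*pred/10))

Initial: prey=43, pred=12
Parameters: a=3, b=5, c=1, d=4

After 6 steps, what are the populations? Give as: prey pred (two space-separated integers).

Step 1: prey: 43+12-25=30; pred: 12+5-4=13
Step 2: prey: 30+9-19=20; pred: 13+3-5=11
Step 3: prey: 20+6-11=15; pred: 11+2-4=9
Step 4: prey: 15+4-6=13; pred: 9+1-3=7
Step 5: prey: 13+3-4=12; pred: 7+0-2=5
Step 6: prey: 12+3-3=12; pred: 5+0-2=3

Answer: 12 3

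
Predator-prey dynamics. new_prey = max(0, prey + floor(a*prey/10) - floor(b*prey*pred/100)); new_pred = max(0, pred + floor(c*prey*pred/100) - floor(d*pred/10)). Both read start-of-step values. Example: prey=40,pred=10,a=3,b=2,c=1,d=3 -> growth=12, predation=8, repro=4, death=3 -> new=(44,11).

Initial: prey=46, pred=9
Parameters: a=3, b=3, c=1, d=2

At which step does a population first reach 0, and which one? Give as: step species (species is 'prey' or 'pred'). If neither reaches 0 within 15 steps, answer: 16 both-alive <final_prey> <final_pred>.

Answer: 16 both-alive 6 5

Derivation:
Step 1: prey: 46+13-12=47; pred: 9+4-1=12
Step 2: prey: 47+14-16=45; pred: 12+5-2=15
Step 3: prey: 45+13-20=38; pred: 15+6-3=18
Step 4: prey: 38+11-20=29; pred: 18+6-3=21
Step 5: prey: 29+8-18=19; pred: 21+6-4=23
Step 6: prey: 19+5-13=11; pred: 23+4-4=23
Step 7: prey: 11+3-7=7; pred: 23+2-4=21
Step 8: prey: 7+2-4=5; pred: 21+1-4=18
Step 9: prey: 5+1-2=4; pred: 18+0-3=15
Step 10: prey: 4+1-1=4; pred: 15+0-3=12
Step 11: prey: 4+1-1=4; pred: 12+0-2=10
Step 12: prey: 4+1-1=4; pred: 10+0-2=8
Step 13: prey: 4+1-0=5; pred: 8+0-1=7
Step 14: prey: 5+1-1=5; pred: 7+0-1=6
Step 15: prey: 5+1-0=6; pred: 6+0-1=5
No extinction within 15 steps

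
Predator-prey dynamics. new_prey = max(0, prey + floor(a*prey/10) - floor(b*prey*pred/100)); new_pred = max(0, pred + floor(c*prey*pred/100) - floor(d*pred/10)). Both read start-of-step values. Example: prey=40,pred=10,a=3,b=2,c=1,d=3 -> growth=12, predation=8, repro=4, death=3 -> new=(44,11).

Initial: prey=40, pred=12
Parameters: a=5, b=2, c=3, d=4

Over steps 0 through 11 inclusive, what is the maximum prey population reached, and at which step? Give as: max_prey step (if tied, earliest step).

Answer: 54 2

Derivation:
Step 1: prey: 40+20-9=51; pred: 12+14-4=22
Step 2: prey: 51+25-22=54; pred: 22+33-8=47
Step 3: prey: 54+27-50=31; pred: 47+76-18=105
Step 4: prey: 31+15-65=0; pred: 105+97-42=160
Step 5: prey: 0+0-0=0; pred: 160+0-64=96
Step 6: prey: 0+0-0=0; pred: 96+0-38=58
Step 7: prey: 0+0-0=0; pred: 58+0-23=35
Step 8: prey: 0+0-0=0; pred: 35+0-14=21
Step 9: prey: 0+0-0=0; pred: 21+0-8=13
Step 10: prey: 0+0-0=0; pred: 13+0-5=8
Step 11: prey: 0+0-0=0; pred: 8+0-3=5
Max prey = 54 at step 2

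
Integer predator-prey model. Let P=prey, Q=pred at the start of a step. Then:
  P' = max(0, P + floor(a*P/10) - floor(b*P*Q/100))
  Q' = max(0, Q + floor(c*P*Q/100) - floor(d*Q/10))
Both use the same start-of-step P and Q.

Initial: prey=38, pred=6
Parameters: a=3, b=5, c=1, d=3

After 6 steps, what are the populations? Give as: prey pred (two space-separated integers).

Step 1: prey: 38+11-11=38; pred: 6+2-1=7
Step 2: prey: 38+11-13=36; pred: 7+2-2=7
Step 3: prey: 36+10-12=34; pred: 7+2-2=7
Step 4: prey: 34+10-11=33; pred: 7+2-2=7
Step 5: prey: 33+9-11=31; pred: 7+2-2=7
Step 6: prey: 31+9-10=30; pred: 7+2-2=7

Answer: 30 7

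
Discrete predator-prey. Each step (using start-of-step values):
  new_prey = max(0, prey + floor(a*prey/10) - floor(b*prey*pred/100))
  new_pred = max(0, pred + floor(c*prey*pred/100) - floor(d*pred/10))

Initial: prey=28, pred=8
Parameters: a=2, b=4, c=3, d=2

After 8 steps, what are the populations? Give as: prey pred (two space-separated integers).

Step 1: prey: 28+5-8=25; pred: 8+6-1=13
Step 2: prey: 25+5-13=17; pred: 13+9-2=20
Step 3: prey: 17+3-13=7; pred: 20+10-4=26
Step 4: prey: 7+1-7=1; pred: 26+5-5=26
Step 5: prey: 1+0-1=0; pred: 26+0-5=21
Step 6: prey: 0+0-0=0; pred: 21+0-4=17
Step 7: prey: 0+0-0=0; pred: 17+0-3=14
Step 8: prey: 0+0-0=0; pred: 14+0-2=12

Answer: 0 12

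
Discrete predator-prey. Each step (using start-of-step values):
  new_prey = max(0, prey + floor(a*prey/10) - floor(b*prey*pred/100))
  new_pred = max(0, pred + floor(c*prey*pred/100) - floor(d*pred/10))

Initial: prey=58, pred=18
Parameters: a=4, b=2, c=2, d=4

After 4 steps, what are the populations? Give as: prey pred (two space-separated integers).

Answer: 0 77

Derivation:
Step 1: prey: 58+23-20=61; pred: 18+20-7=31
Step 2: prey: 61+24-37=48; pred: 31+37-12=56
Step 3: prey: 48+19-53=14; pred: 56+53-22=87
Step 4: prey: 14+5-24=0; pred: 87+24-34=77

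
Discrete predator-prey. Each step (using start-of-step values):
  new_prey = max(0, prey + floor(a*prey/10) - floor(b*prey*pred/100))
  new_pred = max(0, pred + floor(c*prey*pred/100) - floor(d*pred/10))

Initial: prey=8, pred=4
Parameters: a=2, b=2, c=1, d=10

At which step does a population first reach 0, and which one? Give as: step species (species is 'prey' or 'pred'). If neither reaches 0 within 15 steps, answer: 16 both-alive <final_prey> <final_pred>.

Answer: 1 pred

Derivation:
Step 1: prey: 8+1-0=9; pred: 4+0-4=0
First extinction: pred at step 1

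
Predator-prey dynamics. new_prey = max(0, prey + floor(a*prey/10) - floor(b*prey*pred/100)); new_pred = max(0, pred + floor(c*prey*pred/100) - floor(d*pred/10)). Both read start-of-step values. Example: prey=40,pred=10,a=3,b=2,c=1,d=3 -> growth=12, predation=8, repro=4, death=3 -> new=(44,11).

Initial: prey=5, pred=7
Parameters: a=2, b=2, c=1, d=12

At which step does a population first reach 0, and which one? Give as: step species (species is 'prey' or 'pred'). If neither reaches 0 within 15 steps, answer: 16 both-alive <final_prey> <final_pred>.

Answer: 1 pred

Derivation:
Step 1: prey: 5+1-0=6; pred: 7+0-8=0
First extinction: pred at step 1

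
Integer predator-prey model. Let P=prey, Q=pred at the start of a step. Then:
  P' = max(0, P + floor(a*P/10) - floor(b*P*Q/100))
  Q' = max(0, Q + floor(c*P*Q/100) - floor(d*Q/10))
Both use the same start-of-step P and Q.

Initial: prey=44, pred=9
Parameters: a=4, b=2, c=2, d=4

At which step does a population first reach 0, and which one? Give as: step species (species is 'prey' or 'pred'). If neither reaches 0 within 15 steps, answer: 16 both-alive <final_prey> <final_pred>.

Answer: 5 prey

Derivation:
Step 1: prey: 44+17-7=54; pred: 9+7-3=13
Step 2: prey: 54+21-14=61; pred: 13+14-5=22
Step 3: prey: 61+24-26=59; pred: 22+26-8=40
Step 4: prey: 59+23-47=35; pred: 40+47-16=71
Step 5: prey: 35+14-49=0; pred: 71+49-28=92
First extinction: prey at step 5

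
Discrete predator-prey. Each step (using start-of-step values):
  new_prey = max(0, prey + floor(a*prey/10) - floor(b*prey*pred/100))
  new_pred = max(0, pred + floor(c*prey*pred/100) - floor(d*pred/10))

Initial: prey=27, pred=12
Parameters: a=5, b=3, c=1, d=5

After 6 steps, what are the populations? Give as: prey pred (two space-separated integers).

Answer: 117 8

Derivation:
Step 1: prey: 27+13-9=31; pred: 12+3-6=9
Step 2: prey: 31+15-8=38; pred: 9+2-4=7
Step 3: prey: 38+19-7=50; pred: 7+2-3=6
Step 4: prey: 50+25-9=66; pred: 6+3-3=6
Step 5: prey: 66+33-11=88; pred: 6+3-3=6
Step 6: prey: 88+44-15=117; pred: 6+5-3=8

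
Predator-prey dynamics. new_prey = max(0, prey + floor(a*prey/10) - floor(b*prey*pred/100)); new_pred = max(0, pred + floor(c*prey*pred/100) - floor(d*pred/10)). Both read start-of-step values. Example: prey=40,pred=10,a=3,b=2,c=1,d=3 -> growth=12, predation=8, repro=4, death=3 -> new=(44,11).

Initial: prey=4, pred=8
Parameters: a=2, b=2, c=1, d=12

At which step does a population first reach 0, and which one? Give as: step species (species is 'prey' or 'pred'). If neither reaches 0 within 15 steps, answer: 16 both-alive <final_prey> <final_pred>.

Answer: 1 pred

Derivation:
Step 1: prey: 4+0-0=4; pred: 8+0-9=0
First extinction: pred at step 1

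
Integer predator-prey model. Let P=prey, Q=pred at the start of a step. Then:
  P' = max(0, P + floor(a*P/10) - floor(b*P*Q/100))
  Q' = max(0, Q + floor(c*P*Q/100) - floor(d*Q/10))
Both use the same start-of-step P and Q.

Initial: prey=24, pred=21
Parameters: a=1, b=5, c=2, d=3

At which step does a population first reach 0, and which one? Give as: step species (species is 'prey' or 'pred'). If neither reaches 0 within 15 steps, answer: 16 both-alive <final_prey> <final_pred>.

Step 1: prey: 24+2-25=1; pred: 21+10-6=25
Step 2: prey: 1+0-1=0; pred: 25+0-7=18
First extinction: prey at step 2

Answer: 2 prey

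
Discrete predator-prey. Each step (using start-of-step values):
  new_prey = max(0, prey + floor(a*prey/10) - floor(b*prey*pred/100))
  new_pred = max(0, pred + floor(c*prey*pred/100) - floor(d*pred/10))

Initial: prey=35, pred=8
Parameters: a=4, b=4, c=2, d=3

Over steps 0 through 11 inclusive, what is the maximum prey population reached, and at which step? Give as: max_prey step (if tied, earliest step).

Step 1: prey: 35+14-11=38; pred: 8+5-2=11
Step 2: prey: 38+15-16=37; pred: 11+8-3=16
Step 3: prey: 37+14-23=28; pred: 16+11-4=23
Step 4: prey: 28+11-25=14; pred: 23+12-6=29
Step 5: prey: 14+5-16=3; pred: 29+8-8=29
Step 6: prey: 3+1-3=1; pred: 29+1-8=22
Step 7: prey: 1+0-0=1; pred: 22+0-6=16
Step 8: prey: 1+0-0=1; pred: 16+0-4=12
Step 9: prey: 1+0-0=1; pred: 12+0-3=9
Step 10: prey: 1+0-0=1; pred: 9+0-2=7
Step 11: prey: 1+0-0=1; pred: 7+0-2=5
Max prey = 38 at step 1

Answer: 38 1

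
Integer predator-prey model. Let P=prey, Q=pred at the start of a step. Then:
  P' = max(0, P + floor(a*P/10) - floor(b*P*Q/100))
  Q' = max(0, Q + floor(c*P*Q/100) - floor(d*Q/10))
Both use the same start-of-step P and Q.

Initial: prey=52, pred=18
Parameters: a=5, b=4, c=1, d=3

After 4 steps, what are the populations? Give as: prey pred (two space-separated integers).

Answer: 7 19

Derivation:
Step 1: prey: 52+26-37=41; pred: 18+9-5=22
Step 2: prey: 41+20-36=25; pred: 22+9-6=25
Step 3: prey: 25+12-25=12; pred: 25+6-7=24
Step 4: prey: 12+6-11=7; pred: 24+2-7=19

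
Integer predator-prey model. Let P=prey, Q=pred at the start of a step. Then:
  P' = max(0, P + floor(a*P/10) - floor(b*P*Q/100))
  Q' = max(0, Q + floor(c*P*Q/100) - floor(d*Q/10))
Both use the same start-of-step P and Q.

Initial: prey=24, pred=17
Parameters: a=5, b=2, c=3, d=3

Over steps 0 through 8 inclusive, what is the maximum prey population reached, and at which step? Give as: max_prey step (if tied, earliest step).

Answer: 29 2

Derivation:
Step 1: prey: 24+12-8=28; pred: 17+12-5=24
Step 2: prey: 28+14-13=29; pred: 24+20-7=37
Step 3: prey: 29+14-21=22; pred: 37+32-11=58
Step 4: prey: 22+11-25=8; pred: 58+38-17=79
Step 5: prey: 8+4-12=0; pred: 79+18-23=74
Step 6: prey: 0+0-0=0; pred: 74+0-22=52
Step 7: prey: 0+0-0=0; pred: 52+0-15=37
Step 8: prey: 0+0-0=0; pred: 37+0-11=26
Max prey = 29 at step 2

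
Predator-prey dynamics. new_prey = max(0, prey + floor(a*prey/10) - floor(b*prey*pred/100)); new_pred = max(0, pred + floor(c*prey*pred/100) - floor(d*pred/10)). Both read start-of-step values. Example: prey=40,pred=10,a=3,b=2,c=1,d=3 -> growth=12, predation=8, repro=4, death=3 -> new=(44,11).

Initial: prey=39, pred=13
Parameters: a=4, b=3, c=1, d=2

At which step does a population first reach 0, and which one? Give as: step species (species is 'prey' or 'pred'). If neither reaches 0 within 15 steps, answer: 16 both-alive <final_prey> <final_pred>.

Answer: 16 both-alive 12 6

Derivation:
Step 1: prey: 39+15-15=39; pred: 13+5-2=16
Step 2: prey: 39+15-18=36; pred: 16+6-3=19
Step 3: prey: 36+14-20=30; pred: 19+6-3=22
Step 4: prey: 30+12-19=23; pred: 22+6-4=24
Step 5: prey: 23+9-16=16; pred: 24+5-4=25
Step 6: prey: 16+6-12=10; pred: 25+4-5=24
Step 7: prey: 10+4-7=7; pred: 24+2-4=22
Step 8: prey: 7+2-4=5; pred: 22+1-4=19
Step 9: prey: 5+2-2=5; pred: 19+0-3=16
Step 10: prey: 5+2-2=5; pred: 16+0-3=13
Step 11: prey: 5+2-1=6; pred: 13+0-2=11
Step 12: prey: 6+2-1=7; pred: 11+0-2=9
Step 13: prey: 7+2-1=8; pred: 9+0-1=8
Step 14: prey: 8+3-1=10; pred: 8+0-1=7
Step 15: prey: 10+4-2=12; pred: 7+0-1=6
No extinction within 15 steps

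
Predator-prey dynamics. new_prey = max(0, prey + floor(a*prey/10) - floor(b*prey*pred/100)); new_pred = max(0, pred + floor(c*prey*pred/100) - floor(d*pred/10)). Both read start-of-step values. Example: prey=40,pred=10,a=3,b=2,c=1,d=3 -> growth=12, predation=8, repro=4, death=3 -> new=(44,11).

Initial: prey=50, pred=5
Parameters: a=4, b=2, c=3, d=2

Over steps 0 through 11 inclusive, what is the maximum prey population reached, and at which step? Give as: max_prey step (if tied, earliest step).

Step 1: prey: 50+20-5=65; pred: 5+7-1=11
Step 2: prey: 65+26-14=77; pred: 11+21-2=30
Step 3: prey: 77+30-46=61; pred: 30+69-6=93
Step 4: prey: 61+24-113=0; pred: 93+170-18=245
Step 5: prey: 0+0-0=0; pred: 245+0-49=196
Step 6: prey: 0+0-0=0; pred: 196+0-39=157
Step 7: prey: 0+0-0=0; pred: 157+0-31=126
Step 8: prey: 0+0-0=0; pred: 126+0-25=101
Step 9: prey: 0+0-0=0; pred: 101+0-20=81
Step 10: prey: 0+0-0=0; pred: 81+0-16=65
Step 11: prey: 0+0-0=0; pred: 65+0-13=52
Max prey = 77 at step 2

Answer: 77 2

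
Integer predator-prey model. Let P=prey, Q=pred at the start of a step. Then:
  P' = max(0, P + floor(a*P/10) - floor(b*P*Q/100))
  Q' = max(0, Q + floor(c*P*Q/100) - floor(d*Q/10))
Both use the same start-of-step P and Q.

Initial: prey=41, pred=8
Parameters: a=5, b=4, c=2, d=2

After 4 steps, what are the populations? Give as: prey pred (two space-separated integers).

Answer: 0 55

Derivation:
Step 1: prey: 41+20-13=48; pred: 8+6-1=13
Step 2: prey: 48+24-24=48; pred: 13+12-2=23
Step 3: prey: 48+24-44=28; pred: 23+22-4=41
Step 4: prey: 28+14-45=0; pred: 41+22-8=55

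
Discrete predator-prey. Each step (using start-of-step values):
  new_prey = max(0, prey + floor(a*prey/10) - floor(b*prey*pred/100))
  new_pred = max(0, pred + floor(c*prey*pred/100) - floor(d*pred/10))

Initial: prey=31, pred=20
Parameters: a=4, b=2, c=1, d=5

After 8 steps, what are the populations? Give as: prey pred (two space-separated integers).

Answer: 111 13

Derivation:
Step 1: prey: 31+12-12=31; pred: 20+6-10=16
Step 2: prey: 31+12-9=34; pred: 16+4-8=12
Step 3: prey: 34+13-8=39; pred: 12+4-6=10
Step 4: prey: 39+15-7=47; pred: 10+3-5=8
Step 5: prey: 47+18-7=58; pred: 8+3-4=7
Step 6: prey: 58+23-8=73; pred: 7+4-3=8
Step 7: prey: 73+29-11=91; pred: 8+5-4=9
Step 8: prey: 91+36-16=111; pred: 9+8-4=13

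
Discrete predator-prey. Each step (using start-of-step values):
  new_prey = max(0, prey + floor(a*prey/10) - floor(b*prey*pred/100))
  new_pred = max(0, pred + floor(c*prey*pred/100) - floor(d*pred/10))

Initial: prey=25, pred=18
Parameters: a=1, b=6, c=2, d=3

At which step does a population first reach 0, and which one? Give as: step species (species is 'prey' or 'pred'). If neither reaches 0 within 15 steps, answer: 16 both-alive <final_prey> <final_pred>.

Step 1: prey: 25+2-27=0; pred: 18+9-5=22
First extinction: prey at step 1

Answer: 1 prey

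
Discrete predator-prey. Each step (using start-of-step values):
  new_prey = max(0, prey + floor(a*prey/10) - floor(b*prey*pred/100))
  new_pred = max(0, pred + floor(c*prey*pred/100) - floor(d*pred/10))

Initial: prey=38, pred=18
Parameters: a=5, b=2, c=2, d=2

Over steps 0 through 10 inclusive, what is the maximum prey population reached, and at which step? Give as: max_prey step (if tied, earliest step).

Step 1: prey: 38+19-13=44; pred: 18+13-3=28
Step 2: prey: 44+22-24=42; pred: 28+24-5=47
Step 3: prey: 42+21-39=24; pred: 47+39-9=77
Step 4: prey: 24+12-36=0; pred: 77+36-15=98
Step 5: prey: 0+0-0=0; pred: 98+0-19=79
Step 6: prey: 0+0-0=0; pred: 79+0-15=64
Step 7: prey: 0+0-0=0; pred: 64+0-12=52
Step 8: prey: 0+0-0=0; pred: 52+0-10=42
Step 9: prey: 0+0-0=0; pred: 42+0-8=34
Step 10: prey: 0+0-0=0; pred: 34+0-6=28
Max prey = 44 at step 1

Answer: 44 1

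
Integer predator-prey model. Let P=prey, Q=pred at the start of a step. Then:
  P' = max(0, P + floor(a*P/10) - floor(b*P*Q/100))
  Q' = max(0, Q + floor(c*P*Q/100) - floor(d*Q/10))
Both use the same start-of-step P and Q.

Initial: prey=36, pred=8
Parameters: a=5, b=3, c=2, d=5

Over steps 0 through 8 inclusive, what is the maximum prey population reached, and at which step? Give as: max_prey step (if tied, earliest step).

Step 1: prey: 36+18-8=46; pred: 8+5-4=9
Step 2: prey: 46+23-12=57; pred: 9+8-4=13
Step 3: prey: 57+28-22=63; pred: 13+14-6=21
Step 4: prey: 63+31-39=55; pred: 21+26-10=37
Step 5: prey: 55+27-61=21; pred: 37+40-18=59
Step 6: prey: 21+10-37=0; pred: 59+24-29=54
Step 7: prey: 0+0-0=0; pred: 54+0-27=27
Step 8: prey: 0+0-0=0; pred: 27+0-13=14
Max prey = 63 at step 3

Answer: 63 3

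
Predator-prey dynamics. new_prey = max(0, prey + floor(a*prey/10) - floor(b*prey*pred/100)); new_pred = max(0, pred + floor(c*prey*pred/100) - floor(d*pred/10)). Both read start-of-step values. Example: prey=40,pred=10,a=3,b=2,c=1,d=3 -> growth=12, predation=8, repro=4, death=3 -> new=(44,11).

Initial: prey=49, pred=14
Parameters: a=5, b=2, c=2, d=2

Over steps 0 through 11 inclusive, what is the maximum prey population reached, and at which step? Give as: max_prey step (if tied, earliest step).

Answer: 60 1

Derivation:
Step 1: prey: 49+24-13=60; pred: 14+13-2=25
Step 2: prey: 60+30-30=60; pred: 25+30-5=50
Step 3: prey: 60+30-60=30; pred: 50+60-10=100
Step 4: prey: 30+15-60=0; pred: 100+60-20=140
Step 5: prey: 0+0-0=0; pred: 140+0-28=112
Step 6: prey: 0+0-0=0; pred: 112+0-22=90
Step 7: prey: 0+0-0=0; pred: 90+0-18=72
Step 8: prey: 0+0-0=0; pred: 72+0-14=58
Step 9: prey: 0+0-0=0; pred: 58+0-11=47
Step 10: prey: 0+0-0=0; pred: 47+0-9=38
Step 11: prey: 0+0-0=0; pred: 38+0-7=31
Max prey = 60 at step 1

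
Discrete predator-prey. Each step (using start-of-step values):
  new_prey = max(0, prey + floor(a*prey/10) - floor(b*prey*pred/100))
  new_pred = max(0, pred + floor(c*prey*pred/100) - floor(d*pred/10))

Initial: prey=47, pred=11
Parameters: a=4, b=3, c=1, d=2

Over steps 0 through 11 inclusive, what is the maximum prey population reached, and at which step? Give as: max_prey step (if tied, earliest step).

Step 1: prey: 47+18-15=50; pred: 11+5-2=14
Step 2: prey: 50+20-21=49; pred: 14+7-2=19
Step 3: prey: 49+19-27=41; pred: 19+9-3=25
Step 4: prey: 41+16-30=27; pred: 25+10-5=30
Step 5: prey: 27+10-24=13; pred: 30+8-6=32
Step 6: prey: 13+5-12=6; pred: 32+4-6=30
Step 7: prey: 6+2-5=3; pred: 30+1-6=25
Step 8: prey: 3+1-2=2; pred: 25+0-5=20
Step 9: prey: 2+0-1=1; pred: 20+0-4=16
Step 10: prey: 1+0-0=1; pred: 16+0-3=13
Step 11: prey: 1+0-0=1; pred: 13+0-2=11
Max prey = 50 at step 1

Answer: 50 1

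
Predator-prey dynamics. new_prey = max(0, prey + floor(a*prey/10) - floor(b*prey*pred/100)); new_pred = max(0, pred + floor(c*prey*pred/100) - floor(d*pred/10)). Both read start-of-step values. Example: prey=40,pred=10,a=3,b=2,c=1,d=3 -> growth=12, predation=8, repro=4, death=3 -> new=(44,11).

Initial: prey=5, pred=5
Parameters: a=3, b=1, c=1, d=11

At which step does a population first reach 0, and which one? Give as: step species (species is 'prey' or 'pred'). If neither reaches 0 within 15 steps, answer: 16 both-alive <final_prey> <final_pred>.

Step 1: prey: 5+1-0=6; pred: 5+0-5=0
First extinction: pred at step 1

Answer: 1 pred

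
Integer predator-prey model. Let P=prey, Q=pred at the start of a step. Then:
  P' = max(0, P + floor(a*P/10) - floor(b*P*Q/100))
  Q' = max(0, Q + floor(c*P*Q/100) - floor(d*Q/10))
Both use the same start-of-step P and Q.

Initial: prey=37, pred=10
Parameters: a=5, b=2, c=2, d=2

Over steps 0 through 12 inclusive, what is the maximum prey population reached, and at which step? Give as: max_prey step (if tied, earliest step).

Answer: 58 2

Derivation:
Step 1: prey: 37+18-7=48; pred: 10+7-2=15
Step 2: prey: 48+24-14=58; pred: 15+14-3=26
Step 3: prey: 58+29-30=57; pred: 26+30-5=51
Step 4: prey: 57+28-58=27; pred: 51+58-10=99
Step 5: prey: 27+13-53=0; pred: 99+53-19=133
Step 6: prey: 0+0-0=0; pred: 133+0-26=107
Step 7: prey: 0+0-0=0; pred: 107+0-21=86
Step 8: prey: 0+0-0=0; pred: 86+0-17=69
Step 9: prey: 0+0-0=0; pred: 69+0-13=56
Step 10: prey: 0+0-0=0; pred: 56+0-11=45
Step 11: prey: 0+0-0=0; pred: 45+0-9=36
Step 12: prey: 0+0-0=0; pred: 36+0-7=29
Max prey = 58 at step 2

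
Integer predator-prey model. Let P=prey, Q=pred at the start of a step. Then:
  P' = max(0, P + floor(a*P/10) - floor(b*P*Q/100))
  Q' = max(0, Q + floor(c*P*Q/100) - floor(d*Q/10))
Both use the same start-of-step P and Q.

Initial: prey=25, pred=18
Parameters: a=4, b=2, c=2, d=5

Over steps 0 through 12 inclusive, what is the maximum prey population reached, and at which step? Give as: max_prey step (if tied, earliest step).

Step 1: prey: 25+10-9=26; pred: 18+9-9=18
Step 2: prey: 26+10-9=27; pred: 18+9-9=18
Step 3: prey: 27+10-9=28; pred: 18+9-9=18
Step 4: prey: 28+11-10=29; pred: 18+10-9=19
Step 5: prey: 29+11-11=29; pred: 19+11-9=21
Step 6: prey: 29+11-12=28; pred: 21+12-10=23
Step 7: prey: 28+11-12=27; pred: 23+12-11=24
Step 8: prey: 27+10-12=25; pred: 24+12-12=24
Step 9: prey: 25+10-12=23; pred: 24+12-12=24
Step 10: prey: 23+9-11=21; pred: 24+11-12=23
Step 11: prey: 21+8-9=20; pred: 23+9-11=21
Step 12: prey: 20+8-8=20; pred: 21+8-10=19
Max prey = 29 at step 4

Answer: 29 4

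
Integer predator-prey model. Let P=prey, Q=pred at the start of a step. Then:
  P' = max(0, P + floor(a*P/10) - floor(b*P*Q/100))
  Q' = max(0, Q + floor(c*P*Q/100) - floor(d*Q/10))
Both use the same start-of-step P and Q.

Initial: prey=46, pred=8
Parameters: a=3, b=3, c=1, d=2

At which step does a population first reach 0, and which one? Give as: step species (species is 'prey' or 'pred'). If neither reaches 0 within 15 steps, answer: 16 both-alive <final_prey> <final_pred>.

Answer: 16 both-alive 5 6

Derivation:
Step 1: prey: 46+13-11=48; pred: 8+3-1=10
Step 2: prey: 48+14-14=48; pred: 10+4-2=12
Step 3: prey: 48+14-17=45; pred: 12+5-2=15
Step 4: prey: 45+13-20=38; pred: 15+6-3=18
Step 5: prey: 38+11-20=29; pred: 18+6-3=21
Step 6: prey: 29+8-18=19; pred: 21+6-4=23
Step 7: prey: 19+5-13=11; pred: 23+4-4=23
Step 8: prey: 11+3-7=7; pred: 23+2-4=21
Step 9: prey: 7+2-4=5; pred: 21+1-4=18
Step 10: prey: 5+1-2=4; pred: 18+0-3=15
Step 11: prey: 4+1-1=4; pred: 15+0-3=12
Step 12: prey: 4+1-1=4; pred: 12+0-2=10
Step 13: prey: 4+1-1=4; pred: 10+0-2=8
Step 14: prey: 4+1-0=5; pred: 8+0-1=7
Step 15: prey: 5+1-1=5; pred: 7+0-1=6
No extinction within 15 steps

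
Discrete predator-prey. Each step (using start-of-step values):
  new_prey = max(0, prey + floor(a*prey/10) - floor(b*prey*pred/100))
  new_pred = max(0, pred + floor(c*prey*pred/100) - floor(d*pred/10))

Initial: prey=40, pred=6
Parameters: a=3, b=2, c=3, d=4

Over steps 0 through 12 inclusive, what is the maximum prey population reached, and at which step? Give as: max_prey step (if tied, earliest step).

Answer: 52 2

Derivation:
Step 1: prey: 40+12-4=48; pred: 6+7-2=11
Step 2: prey: 48+14-10=52; pred: 11+15-4=22
Step 3: prey: 52+15-22=45; pred: 22+34-8=48
Step 4: prey: 45+13-43=15; pred: 48+64-19=93
Step 5: prey: 15+4-27=0; pred: 93+41-37=97
Step 6: prey: 0+0-0=0; pred: 97+0-38=59
Step 7: prey: 0+0-0=0; pred: 59+0-23=36
Step 8: prey: 0+0-0=0; pred: 36+0-14=22
Step 9: prey: 0+0-0=0; pred: 22+0-8=14
Step 10: prey: 0+0-0=0; pred: 14+0-5=9
Step 11: prey: 0+0-0=0; pred: 9+0-3=6
Step 12: prey: 0+0-0=0; pred: 6+0-2=4
Max prey = 52 at step 2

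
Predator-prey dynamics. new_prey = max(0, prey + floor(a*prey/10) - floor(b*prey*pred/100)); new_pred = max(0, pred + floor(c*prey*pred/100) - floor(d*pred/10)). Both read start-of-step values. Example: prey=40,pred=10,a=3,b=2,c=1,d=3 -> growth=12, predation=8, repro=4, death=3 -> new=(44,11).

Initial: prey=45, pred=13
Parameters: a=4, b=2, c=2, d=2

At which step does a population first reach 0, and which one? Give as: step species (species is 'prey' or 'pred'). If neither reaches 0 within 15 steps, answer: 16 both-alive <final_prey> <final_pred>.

Step 1: prey: 45+18-11=52; pred: 13+11-2=22
Step 2: prey: 52+20-22=50; pred: 22+22-4=40
Step 3: prey: 50+20-40=30; pred: 40+40-8=72
Step 4: prey: 30+12-43=0; pred: 72+43-14=101
First extinction: prey at step 4

Answer: 4 prey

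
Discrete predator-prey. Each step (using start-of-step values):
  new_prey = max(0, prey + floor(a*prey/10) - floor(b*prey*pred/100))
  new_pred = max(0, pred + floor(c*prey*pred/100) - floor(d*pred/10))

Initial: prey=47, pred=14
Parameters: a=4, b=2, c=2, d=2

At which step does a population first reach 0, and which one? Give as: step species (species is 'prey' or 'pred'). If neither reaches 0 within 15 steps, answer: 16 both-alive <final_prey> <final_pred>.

Step 1: prey: 47+18-13=52; pred: 14+13-2=25
Step 2: prey: 52+20-26=46; pred: 25+26-5=46
Step 3: prey: 46+18-42=22; pred: 46+42-9=79
Step 4: prey: 22+8-34=0; pred: 79+34-15=98
First extinction: prey at step 4

Answer: 4 prey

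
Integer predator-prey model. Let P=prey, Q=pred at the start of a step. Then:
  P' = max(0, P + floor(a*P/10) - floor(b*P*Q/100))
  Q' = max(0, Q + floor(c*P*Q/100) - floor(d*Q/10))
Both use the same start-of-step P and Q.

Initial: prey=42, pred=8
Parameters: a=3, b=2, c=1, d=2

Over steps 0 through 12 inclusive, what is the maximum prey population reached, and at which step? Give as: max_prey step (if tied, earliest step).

Answer: 56 3

Derivation:
Step 1: prey: 42+12-6=48; pred: 8+3-1=10
Step 2: prey: 48+14-9=53; pred: 10+4-2=12
Step 3: prey: 53+15-12=56; pred: 12+6-2=16
Step 4: prey: 56+16-17=55; pred: 16+8-3=21
Step 5: prey: 55+16-23=48; pred: 21+11-4=28
Step 6: prey: 48+14-26=36; pred: 28+13-5=36
Step 7: prey: 36+10-25=21; pred: 36+12-7=41
Step 8: prey: 21+6-17=10; pred: 41+8-8=41
Step 9: prey: 10+3-8=5; pred: 41+4-8=37
Step 10: prey: 5+1-3=3; pred: 37+1-7=31
Step 11: prey: 3+0-1=2; pred: 31+0-6=25
Step 12: prey: 2+0-1=1; pred: 25+0-5=20
Max prey = 56 at step 3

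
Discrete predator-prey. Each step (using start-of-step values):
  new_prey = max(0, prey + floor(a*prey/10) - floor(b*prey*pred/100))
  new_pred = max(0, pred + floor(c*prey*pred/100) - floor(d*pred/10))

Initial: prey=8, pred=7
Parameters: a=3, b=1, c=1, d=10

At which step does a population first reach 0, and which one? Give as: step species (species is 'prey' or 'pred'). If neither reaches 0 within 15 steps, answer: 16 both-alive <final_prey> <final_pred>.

Answer: 1 pred

Derivation:
Step 1: prey: 8+2-0=10; pred: 7+0-7=0
First extinction: pred at step 1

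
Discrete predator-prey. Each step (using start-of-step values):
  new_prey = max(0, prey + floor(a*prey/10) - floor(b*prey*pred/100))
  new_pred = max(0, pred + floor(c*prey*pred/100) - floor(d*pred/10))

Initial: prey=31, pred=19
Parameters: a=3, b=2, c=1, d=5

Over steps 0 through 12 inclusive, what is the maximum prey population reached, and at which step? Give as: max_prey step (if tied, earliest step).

Answer: 121 12

Derivation:
Step 1: prey: 31+9-11=29; pred: 19+5-9=15
Step 2: prey: 29+8-8=29; pred: 15+4-7=12
Step 3: prey: 29+8-6=31; pred: 12+3-6=9
Step 4: prey: 31+9-5=35; pred: 9+2-4=7
Step 5: prey: 35+10-4=41; pred: 7+2-3=6
Step 6: prey: 41+12-4=49; pred: 6+2-3=5
Step 7: prey: 49+14-4=59; pred: 5+2-2=5
Step 8: prey: 59+17-5=71; pred: 5+2-2=5
Step 9: prey: 71+21-7=85; pred: 5+3-2=6
Step 10: prey: 85+25-10=100; pred: 6+5-3=8
Step 11: prey: 100+30-16=114; pred: 8+8-4=12
Step 12: prey: 114+34-27=121; pred: 12+13-6=19
Max prey = 121 at step 12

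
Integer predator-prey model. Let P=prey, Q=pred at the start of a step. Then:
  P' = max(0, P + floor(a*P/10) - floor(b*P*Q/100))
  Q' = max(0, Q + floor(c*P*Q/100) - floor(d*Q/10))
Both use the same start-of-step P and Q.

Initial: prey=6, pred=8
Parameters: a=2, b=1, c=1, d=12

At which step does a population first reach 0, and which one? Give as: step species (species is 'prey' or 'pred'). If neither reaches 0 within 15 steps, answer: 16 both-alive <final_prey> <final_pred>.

Step 1: prey: 6+1-0=7; pred: 8+0-9=0
First extinction: pred at step 1

Answer: 1 pred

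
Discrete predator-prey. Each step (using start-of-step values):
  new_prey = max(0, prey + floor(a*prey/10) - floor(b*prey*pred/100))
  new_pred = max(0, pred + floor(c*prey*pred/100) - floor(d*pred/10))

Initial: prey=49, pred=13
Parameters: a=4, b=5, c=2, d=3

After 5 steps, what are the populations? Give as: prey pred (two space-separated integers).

Answer: 0 15

Derivation:
Step 1: prey: 49+19-31=37; pred: 13+12-3=22
Step 2: prey: 37+14-40=11; pred: 22+16-6=32
Step 3: prey: 11+4-17=0; pred: 32+7-9=30
Step 4: prey: 0+0-0=0; pred: 30+0-9=21
Step 5: prey: 0+0-0=0; pred: 21+0-6=15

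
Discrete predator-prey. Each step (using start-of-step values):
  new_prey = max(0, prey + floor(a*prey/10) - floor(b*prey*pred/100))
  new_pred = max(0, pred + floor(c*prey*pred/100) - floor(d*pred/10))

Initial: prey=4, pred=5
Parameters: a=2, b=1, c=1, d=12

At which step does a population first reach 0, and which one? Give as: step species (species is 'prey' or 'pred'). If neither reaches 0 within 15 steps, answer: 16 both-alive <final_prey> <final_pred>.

Answer: 1 pred

Derivation:
Step 1: prey: 4+0-0=4; pred: 5+0-6=0
First extinction: pred at step 1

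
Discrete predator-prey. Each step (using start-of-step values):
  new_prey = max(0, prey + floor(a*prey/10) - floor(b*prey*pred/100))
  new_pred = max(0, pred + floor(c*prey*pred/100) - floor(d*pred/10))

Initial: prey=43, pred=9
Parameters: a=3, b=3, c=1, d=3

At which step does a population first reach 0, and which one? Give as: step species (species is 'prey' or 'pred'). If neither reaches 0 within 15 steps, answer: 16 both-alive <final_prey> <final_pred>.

Step 1: prey: 43+12-11=44; pred: 9+3-2=10
Step 2: prey: 44+13-13=44; pred: 10+4-3=11
Step 3: prey: 44+13-14=43; pred: 11+4-3=12
Step 4: prey: 43+12-15=40; pred: 12+5-3=14
Step 5: prey: 40+12-16=36; pred: 14+5-4=15
Step 6: prey: 36+10-16=30; pred: 15+5-4=16
Step 7: prey: 30+9-14=25; pred: 16+4-4=16
Step 8: prey: 25+7-12=20; pred: 16+4-4=16
Step 9: prey: 20+6-9=17; pred: 16+3-4=15
Step 10: prey: 17+5-7=15; pred: 15+2-4=13
Step 11: prey: 15+4-5=14; pred: 13+1-3=11
Step 12: prey: 14+4-4=14; pred: 11+1-3=9
Step 13: prey: 14+4-3=15; pred: 9+1-2=8
Step 14: prey: 15+4-3=16; pred: 8+1-2=7
Step 15: prey: 16+4-3=17; pred: 7+1-2=6
No extinction within 15 steps

Answer: 16 both-alive 17 6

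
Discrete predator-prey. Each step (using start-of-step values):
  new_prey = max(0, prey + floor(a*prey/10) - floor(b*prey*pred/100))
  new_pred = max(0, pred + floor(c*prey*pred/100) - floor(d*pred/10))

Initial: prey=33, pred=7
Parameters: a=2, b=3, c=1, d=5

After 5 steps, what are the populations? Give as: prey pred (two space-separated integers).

Answer: 45 3

Derivation:
Step 1: prey: 33+6-6=33; pred: 7+2-3=6
Step 2: prey: 33+6-5=34; pred: 6+1-3=4
Step 3: prey: 34+6-4=36; pred: 4+1-2=3
Step 4: prey: 36+7-3=40; pred: 3+1-1=3
Step 5: prey: 40+8-3=45; pred: 3+1-1=3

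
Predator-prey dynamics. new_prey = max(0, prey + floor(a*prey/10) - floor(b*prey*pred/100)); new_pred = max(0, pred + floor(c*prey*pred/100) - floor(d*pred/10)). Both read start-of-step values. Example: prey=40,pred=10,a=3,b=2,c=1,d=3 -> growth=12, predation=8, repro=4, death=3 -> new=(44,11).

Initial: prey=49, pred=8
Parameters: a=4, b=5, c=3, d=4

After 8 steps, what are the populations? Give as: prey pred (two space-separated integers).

Step 1: prey: 49+19-19=49; pred: 8+11-3=16
Step 2: prey: 49+19-39=29; pred: 16+23-6=33
Step 3: prey: 29+11-47=0; pred: 33+28-13=48
Step 4: prey: 0+0-0=0; pred: 48+0-19=29
Step 5: prey: 0+0-0=0; pred: 29+0-11=18
Step 6: prey: 0+0-0=0; pred: 18+0-7=11
Step 7: prey: 0+0-0=0; pred: 11+0-4=7
Step 8: prey: 0+0-0=0; pred: 7+0-2=5

Answer: 0 5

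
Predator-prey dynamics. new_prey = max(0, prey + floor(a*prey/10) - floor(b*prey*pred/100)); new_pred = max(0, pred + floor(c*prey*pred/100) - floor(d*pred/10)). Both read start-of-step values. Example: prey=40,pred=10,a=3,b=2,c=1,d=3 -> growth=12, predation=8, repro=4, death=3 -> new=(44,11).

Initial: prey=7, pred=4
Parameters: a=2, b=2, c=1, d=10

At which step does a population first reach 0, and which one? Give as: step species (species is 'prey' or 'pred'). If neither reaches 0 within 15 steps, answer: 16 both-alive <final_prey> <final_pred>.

Step 1: prey: 7+1-0=8; pred: 4+0-4=0
First extinction: pred at step 1

Answer: 1 pred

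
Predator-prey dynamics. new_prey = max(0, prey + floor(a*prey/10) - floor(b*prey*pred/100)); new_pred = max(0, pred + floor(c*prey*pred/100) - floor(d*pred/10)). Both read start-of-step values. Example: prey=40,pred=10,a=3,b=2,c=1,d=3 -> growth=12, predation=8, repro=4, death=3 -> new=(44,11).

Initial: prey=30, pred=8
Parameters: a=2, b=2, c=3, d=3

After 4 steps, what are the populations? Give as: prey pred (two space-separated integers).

Answer: 11 49

Derivation:
Step 1: prey: 30+6-4=32; pred: 8+7-2=13
Step 2: prey: 32+6-8=30; pred: 13+12-3=22
Step 3: prey: 30+6-13=23; pred: 22+19-6=35
Step 4: prey: 23+4-16=11; pred: 35+24-10=49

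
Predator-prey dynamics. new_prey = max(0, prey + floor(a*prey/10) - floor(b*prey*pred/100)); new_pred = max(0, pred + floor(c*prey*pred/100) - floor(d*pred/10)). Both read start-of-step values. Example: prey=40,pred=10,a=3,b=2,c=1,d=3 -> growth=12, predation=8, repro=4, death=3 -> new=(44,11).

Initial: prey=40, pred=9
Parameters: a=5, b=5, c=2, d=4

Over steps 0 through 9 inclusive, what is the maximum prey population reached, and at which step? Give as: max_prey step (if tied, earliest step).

Answer: 42 1

Derivation:
Step 1: prey: 40+20-18=42; pred: 9+7-3=13
Step 2: prey: 42+21-27=36; pred: 13+10-5=18
Step 3: prey: 36+18-32=22; pred: 18+12-7=23
Step 4: prey: 22+11-25=8; pred: 23+10-9=24
Step 5: prey: 8+4-9=3; pred: 24+3-9=18
Step 6: prey: 3+1-2=2; pred: 18+1-7=12
Step 7: prey: 2+1-1=2; pred: 12+0-4=8
Step 8: prey: 2+1-0=3; pred: 8+0-3=5
Step 9: prey: 3+1-0=4; pred: 5+0-2=3
Max prey = 42 at step 1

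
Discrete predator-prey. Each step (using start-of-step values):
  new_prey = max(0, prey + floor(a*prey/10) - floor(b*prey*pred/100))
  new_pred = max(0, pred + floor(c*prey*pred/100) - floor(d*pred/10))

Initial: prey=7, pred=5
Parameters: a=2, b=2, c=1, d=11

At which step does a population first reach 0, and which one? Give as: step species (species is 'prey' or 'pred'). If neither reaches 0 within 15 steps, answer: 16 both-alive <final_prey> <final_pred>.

Step 1: prey: 7+1-0=8; pred: 5+0-5=0
First extinction: pred at step 1

Answer: 1 pred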